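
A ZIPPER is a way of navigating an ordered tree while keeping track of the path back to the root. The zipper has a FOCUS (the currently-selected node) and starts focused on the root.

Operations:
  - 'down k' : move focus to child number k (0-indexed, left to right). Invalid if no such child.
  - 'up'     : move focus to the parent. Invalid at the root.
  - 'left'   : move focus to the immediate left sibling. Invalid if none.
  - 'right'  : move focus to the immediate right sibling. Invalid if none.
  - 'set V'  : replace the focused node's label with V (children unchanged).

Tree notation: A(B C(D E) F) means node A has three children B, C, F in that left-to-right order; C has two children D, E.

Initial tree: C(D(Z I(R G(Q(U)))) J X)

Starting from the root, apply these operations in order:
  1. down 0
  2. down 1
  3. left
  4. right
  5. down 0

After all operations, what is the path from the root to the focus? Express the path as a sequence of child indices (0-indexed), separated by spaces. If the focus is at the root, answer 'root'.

Answer: 0 1 0

Derivation:
Step 1 (down 0): focus=D path=0 depth=1 children=['Z', 'I'] left=[] right=['J', 'X'] parent=C
Step 2 (down 1): focus=I path=0/1 depth=2 children=['R', 'G'] left=['Z'] right=[] parent=D
Step 3 (left): focus=Z path=0/0 depth=2 children=[] left=[] right=['I'] parent=D
Step 4 (right): focus=I path=0/1 depth=2 children=['R', 'G'] left=['Z'] right=[] parent=D
Step 5 (down 0): focus=R path=0/1/0 depth=3 children=[] left=[] right=['G'] parent=I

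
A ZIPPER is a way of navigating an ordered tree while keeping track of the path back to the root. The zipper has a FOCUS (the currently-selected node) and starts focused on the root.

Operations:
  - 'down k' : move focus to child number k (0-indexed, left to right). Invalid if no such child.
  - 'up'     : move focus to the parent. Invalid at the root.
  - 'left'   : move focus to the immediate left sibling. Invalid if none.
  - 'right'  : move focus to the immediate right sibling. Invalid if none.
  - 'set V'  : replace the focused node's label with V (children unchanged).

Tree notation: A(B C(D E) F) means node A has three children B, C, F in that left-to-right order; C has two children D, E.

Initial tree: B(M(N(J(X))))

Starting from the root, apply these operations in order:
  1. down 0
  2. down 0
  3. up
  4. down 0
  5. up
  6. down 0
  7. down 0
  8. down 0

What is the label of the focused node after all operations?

Step 1 (down 0): focus=M path=0 depth=1 children=['N'] left=[] right=[] parent=B
Step 2 (down 0): focus=N path=0/0 depth=2 children=['J'] left=[] right=[] parent=M
Step 3 (up): focus=M path=0 depth=1 children=['N'] left=[] right=[] parent=B
Step 4 (down 0): focus=N path=0/0 depth=2 children=['J'] left=[] right=[] parent=M
Step 5 (up): focus=M path=0 depth=1 children=['N'] left=[] right=[] parent=B
Step 6 (down 0): focus=N path=0/0 depth=2 children=['J'] left=[] right=[] parent=M
Step 7 (down 0): focus=J path=0/0/0 depth=3 children=['X'] left=[] right=[] parent=N
Step 8 (down 0): focus=X path=0/0/0/0 depth=4 children=[] left=[] right=[] parent=J

Answer: X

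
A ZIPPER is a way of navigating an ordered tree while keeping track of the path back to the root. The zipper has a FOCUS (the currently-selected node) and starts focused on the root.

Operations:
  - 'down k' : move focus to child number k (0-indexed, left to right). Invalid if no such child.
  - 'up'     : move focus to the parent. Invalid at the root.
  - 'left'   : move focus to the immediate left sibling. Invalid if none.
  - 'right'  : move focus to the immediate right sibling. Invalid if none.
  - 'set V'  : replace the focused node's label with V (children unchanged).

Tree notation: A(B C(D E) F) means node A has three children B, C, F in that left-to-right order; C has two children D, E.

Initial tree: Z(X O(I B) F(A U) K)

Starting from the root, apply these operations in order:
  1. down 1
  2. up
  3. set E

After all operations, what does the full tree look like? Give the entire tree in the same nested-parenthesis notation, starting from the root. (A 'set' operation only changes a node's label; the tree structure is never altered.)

Step 1 (down 1): focus=O path=1 depth=1 children=['I', 'B'] left=['X'] right=['F', 'K'] parent=Z
Step 2 (up): focus=Z path=root depth=0 children=['X', 'O', 'F', 'K'] (at root)
Step 3 (set E): focus=E path=root depth=0 children=['X', 'O', 'F', 'K'] (at root)

Answer: E(X O(I B) F(A U) K)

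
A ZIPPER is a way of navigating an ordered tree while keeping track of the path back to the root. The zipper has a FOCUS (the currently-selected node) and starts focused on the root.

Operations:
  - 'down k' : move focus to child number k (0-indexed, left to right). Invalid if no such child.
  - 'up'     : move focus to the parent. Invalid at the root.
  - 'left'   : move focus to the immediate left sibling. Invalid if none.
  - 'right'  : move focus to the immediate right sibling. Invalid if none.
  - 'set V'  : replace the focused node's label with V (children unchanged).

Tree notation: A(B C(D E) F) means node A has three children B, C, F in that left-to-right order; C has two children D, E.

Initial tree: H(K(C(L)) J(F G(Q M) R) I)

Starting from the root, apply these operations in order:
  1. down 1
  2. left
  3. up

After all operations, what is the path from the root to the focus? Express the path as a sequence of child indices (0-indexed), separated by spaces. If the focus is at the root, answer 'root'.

Step 1 (down 1): focus=J path=1 depth=1 children=['F', 'G', 'R'] left=['K'] right=['I'] parent=H
Step 2 (left): focus=K path=0 depth=1 children=['C'] left=[] right=['J', 'I'] parent=H
Step 3 (up): focus=H path=root depth=0 children=['K', 'J', 'I'] (at root)

Answer: root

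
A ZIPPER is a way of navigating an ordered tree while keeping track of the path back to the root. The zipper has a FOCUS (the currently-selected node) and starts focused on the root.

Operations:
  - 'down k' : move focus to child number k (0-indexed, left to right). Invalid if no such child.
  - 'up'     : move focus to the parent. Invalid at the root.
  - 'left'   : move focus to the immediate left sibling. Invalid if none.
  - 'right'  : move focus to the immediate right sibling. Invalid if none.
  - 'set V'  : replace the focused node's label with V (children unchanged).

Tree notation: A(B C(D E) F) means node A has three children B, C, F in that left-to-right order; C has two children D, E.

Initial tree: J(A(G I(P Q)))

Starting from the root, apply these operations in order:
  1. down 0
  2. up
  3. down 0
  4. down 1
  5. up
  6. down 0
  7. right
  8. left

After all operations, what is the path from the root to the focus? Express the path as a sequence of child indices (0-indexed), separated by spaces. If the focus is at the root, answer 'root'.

Answer: 0 0

Derivation:
Step 1 (down 0): focus=A path=0 depth=1 children=['G', 'I'] left=[] right=[] parent=J
Step 2 (up): focus=J path=root depth=0 children=['A'] (at root)
Step 3 (down 0): focus=A path=0 depth=1 children=['G', 'I'] left=[] right=[] parent=J
Step 4 (down 1): focus=I path=0/1 depth=2 children=['P', 'Q'] left=['G'] right=[] parent=A
Step 5 (up): focus=A path=0 depth=1 children=['G', 'I'] left=[] right=[] parent=J
Step 6 (down 0): focus=G path=0/0 depth=2 children=[] left=[] right=['I'] parent=A
Step 7 (right): focus=I path=0/1 depth=2 children=['P', 'Q'] left=['G'] right=[] parent=A
Step 8 (left): focus=G path=0/0 depth=2 children=[] left=[] right=['I'] parent=A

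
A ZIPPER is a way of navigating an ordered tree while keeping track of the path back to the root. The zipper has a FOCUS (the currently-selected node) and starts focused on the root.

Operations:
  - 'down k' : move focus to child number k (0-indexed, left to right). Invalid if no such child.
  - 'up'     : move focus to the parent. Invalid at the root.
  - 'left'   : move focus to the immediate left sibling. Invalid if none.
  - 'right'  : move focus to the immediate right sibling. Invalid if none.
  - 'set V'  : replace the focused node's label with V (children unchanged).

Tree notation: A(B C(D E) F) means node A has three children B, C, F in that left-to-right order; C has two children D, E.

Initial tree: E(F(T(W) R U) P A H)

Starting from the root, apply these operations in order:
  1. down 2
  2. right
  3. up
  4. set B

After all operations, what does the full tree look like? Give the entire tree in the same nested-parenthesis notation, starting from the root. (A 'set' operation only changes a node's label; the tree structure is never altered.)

Step 1 (down 2): focus=A path=2 depth=1 children=[] left=['F', 'P'] right=['H'] parent=E
Step 2 (right): focus=H path=3 depth=1 children=[] left=['F', 'P', 'A'] right=[] parent=E
Step 3 (up): focus=E path=root depth=0 children=['F', 'P', 'A', 'H'] (at root)
Step 4 (set B): focus=B path=root depth=0 children=['F', 'P', 'A', 'H'] (at root)

Answer: B(F(T(W) R U) P A H)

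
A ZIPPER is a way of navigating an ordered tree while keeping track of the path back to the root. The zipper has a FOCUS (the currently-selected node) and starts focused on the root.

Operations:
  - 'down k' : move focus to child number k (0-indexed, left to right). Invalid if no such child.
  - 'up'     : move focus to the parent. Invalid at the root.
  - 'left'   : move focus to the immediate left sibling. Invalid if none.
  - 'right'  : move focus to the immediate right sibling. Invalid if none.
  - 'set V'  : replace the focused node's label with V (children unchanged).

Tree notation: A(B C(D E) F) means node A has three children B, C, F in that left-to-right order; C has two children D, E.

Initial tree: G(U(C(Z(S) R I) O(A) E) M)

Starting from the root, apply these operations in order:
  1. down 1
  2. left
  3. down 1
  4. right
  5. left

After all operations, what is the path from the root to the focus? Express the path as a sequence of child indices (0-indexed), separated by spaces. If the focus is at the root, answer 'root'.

Step 1 (down 1): focus=M path=1 depth=1 children=[] left=['U'] right=[] parent=G
Step 2 (left): focus=U path=0 depth=1 children=['C', 'O', 'E'] left=[] right=['M'] parent=G
Step 3 (down 1): focus=O path=0/1 depth=2 children=['A'] left=['C'] right=['E'] parent=U
Step 4 (right): focus=E path=0/2 depth=2 children=[] left=['C', 'O'] right=[] parent=U
Step 5 (left): focus=O path=0/1 depth=2 children=['A'] left=['C'] right=['E'] parent=U

Answer: 0 1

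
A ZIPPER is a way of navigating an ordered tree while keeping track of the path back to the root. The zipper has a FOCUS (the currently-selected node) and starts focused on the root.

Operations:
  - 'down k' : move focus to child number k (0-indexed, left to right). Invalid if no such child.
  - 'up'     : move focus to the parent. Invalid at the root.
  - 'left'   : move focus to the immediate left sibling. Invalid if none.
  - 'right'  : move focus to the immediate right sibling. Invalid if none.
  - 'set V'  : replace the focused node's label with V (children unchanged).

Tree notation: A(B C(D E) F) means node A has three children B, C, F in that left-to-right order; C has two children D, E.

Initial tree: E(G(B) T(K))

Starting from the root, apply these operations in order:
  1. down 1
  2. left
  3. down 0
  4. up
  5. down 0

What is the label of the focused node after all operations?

Step 1 (down 1): focus=T path=1 depth=1 children=['K'] left=['G'] right=[] parent=E
Step 2 (left): focus=G path=0 depth=1 children=['B'] left=[] right=['T'] parent=E
Step 3 (down 0): focus=B path=0/0 depth=2 children=[] left=[] right=[] parent=G
Step 4 (up): focus=G path=0 depth=1 children=['B'] left=[] right=['T'] parent=E
Step 5 (down 0): focus=B path=0/0 depth=2 children=[] left=[] right=[] parent=G

Answer: B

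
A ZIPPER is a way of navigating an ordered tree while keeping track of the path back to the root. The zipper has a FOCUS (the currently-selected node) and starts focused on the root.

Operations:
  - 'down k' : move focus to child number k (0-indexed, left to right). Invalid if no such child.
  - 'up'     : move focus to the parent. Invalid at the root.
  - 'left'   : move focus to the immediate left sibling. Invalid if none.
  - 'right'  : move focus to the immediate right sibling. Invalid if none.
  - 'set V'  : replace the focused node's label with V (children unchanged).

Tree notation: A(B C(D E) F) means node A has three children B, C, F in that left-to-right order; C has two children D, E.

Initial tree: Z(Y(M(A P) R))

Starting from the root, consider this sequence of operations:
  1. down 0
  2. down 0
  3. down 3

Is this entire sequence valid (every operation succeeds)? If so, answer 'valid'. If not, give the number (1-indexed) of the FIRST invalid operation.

Answer: 3

Derivation:
Step 1 (down 0): focus=Y path=0 depth=1 children=['M', 'R'] left=[] right=[] parent=Z
Step 2 (down 0): focus=M path=0/0 depth=2 children=['A', 'P'] left=[] right=['R'] parent=Y
Step 3 (down 3): INVALID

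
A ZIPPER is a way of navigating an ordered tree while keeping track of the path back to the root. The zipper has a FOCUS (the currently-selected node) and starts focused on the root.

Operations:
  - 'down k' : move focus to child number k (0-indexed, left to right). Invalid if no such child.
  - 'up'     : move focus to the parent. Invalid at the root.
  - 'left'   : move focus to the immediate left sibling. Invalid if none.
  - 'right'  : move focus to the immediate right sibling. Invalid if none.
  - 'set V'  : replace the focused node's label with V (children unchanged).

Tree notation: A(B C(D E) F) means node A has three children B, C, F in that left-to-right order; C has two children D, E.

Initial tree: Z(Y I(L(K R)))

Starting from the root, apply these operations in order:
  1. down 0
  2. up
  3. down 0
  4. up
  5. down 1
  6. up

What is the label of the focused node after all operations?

Step 1 (down 0): focus=Y path=0 depth=1 children=[] left=[] right=['I'] parent=Z
Step 2 (up): focus=Z path=root depth=0 children=['Y', 'I'] (at root)
Step 3 (down 0): focus=Y path=0 depth=1 children=[] left=[] right=['I'] parent=Z
Step 4 (up): focus=Z path=root depth=0 children=['Y', 'I'] (at root)
Step 5 (down 1): focus=I path=1 depth=1 children=['L'] left=['Y'] right=[] parent=Z
Step 6 (up): focus=Z path=root depth=0 children=['Y', 'I'] (at root)

Answer: Z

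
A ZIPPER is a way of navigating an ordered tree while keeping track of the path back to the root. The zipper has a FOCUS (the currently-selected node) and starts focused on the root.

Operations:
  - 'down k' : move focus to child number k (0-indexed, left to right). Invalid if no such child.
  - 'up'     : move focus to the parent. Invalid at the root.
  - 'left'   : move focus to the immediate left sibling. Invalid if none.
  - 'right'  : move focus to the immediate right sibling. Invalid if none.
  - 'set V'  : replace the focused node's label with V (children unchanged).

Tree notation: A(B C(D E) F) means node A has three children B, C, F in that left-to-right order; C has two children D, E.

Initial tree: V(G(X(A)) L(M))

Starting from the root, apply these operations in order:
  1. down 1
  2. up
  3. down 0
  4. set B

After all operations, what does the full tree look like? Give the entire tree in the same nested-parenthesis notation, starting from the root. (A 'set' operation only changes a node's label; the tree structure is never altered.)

Step 1 (down 1): focus=L path=1 depth=1 children=['M'] left=['G'] right=[] parent=V
Step 2 (up): focus=V path=root depth=0 children=['G', 'L'] (at root)
Step 3 (down 0): focus=G path=0 depth=1 children=['X'] left=[] right=['L'] parent=V
Step 4 (set B): focus=B path=0 depth=1 children=['X'] left=[] right=['L'] parent=V

Answer: V(B(X(A)) L(M))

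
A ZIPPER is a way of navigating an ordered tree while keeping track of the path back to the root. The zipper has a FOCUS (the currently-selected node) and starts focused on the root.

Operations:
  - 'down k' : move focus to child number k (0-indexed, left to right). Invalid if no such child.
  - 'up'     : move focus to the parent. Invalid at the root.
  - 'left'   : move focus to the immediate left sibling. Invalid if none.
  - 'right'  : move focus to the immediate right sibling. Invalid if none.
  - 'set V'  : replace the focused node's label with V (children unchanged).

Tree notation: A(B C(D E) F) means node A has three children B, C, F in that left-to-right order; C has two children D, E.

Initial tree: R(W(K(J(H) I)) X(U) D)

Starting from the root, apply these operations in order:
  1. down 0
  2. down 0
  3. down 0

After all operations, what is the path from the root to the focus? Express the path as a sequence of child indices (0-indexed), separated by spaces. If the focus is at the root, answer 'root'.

Step 1 (down 0): focus=W path=0 depth=1 children=['K'] left=[] right=['X', 'D'] parent=R
Step 2 (down 0): focus=K path=0/0 depth=2 children=['J', 'I'] left=[] right=[] parent=W
Step 3 (down 0): focus=J path=0/0/0 depth=3 children=['H'] left=[] right=['I'] parent=K

Answer: 0 0 0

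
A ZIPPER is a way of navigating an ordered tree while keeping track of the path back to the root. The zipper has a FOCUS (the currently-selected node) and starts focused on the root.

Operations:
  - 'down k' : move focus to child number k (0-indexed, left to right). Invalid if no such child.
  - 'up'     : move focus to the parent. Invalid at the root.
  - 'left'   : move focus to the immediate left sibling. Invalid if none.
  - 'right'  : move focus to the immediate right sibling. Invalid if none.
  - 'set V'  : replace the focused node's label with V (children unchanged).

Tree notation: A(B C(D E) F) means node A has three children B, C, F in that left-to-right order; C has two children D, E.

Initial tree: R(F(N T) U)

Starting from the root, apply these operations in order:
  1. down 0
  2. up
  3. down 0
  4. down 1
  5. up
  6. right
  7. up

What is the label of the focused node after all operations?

Answer: R

Derivation:
Step 1 (down 0): focus=F path=0 depth=1 children=['N', 'T'] left=[] right=['U'] parent=R
Step 2 (up): focus=R path=root depth=0 children=['F', 'U'] (at root)
Step 3 (down 0): focus=F path=0 depth=1 children=['N', 'T'] left=[] right=['U'] parent=R
Step 4 (down 1): focus=T path=0/1 depth=2 children=[] left=['N'] right=[] parent=F
Step 5 (up): focus=F path=0 depth=1 children=['N', 'T'] left=[] right=['U'] parent=R
Step 6 (right): focus=U path=1 depth=1 children=[] left=['F'] right=[] parent=R
Step 7 (up): focus=R path=root depth=0 children=['F', 'U'] (at root)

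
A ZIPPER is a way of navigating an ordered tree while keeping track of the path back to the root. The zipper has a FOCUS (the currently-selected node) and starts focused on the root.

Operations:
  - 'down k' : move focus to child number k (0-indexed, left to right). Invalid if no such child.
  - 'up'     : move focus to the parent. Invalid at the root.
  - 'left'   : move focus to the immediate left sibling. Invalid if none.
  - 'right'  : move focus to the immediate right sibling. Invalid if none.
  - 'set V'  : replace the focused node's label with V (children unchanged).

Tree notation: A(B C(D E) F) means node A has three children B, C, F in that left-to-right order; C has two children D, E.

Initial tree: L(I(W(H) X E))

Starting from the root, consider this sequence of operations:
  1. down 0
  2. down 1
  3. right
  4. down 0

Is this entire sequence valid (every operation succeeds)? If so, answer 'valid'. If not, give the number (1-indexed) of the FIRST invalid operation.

Answer: 4

Derivation:
Step 1 (down 0): focus=I path=0 depth=1 children=['W', 'X', 'E'] left=[] right=[] parent=L
Step 2 (down 1): focus=X path=0/1 depth=2 children=[] left=['W'] right=['E'] parent=I
Step 3 (right): focus=E path=0/2 depth=2 children=[] left=['W', 'X'] right=[] parent=I
Step 4 (down 0): INVALID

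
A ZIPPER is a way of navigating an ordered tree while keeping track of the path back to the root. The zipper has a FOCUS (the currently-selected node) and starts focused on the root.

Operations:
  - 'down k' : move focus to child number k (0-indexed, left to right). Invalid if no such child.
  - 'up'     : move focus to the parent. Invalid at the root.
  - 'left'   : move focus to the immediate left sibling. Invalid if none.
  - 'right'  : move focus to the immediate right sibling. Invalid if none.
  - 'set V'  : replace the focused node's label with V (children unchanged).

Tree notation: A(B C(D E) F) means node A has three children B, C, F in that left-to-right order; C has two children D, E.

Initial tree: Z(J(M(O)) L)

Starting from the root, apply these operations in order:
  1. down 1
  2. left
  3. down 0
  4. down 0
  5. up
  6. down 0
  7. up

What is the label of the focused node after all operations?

Step 1 (down 1): focus=L path=1 depth=1 children=[] left=['J'] right=[] parent=Z
Step 2 (left): focus=J path=0 depth=1 children=['M'] left=[] right=['L'] parent=Z
Step 3 (down 0): focus=M path=0/0 depth=2 children=['O'] left=[] right=[] parent=J
Step 4 (down 0): focus=O path=0/0/0 depth=3 children=[] left=[] right=[] parent=M
Step 5 (up): focus=M path=0/0 depth=2 children=['O'] left=[] right=[] parent=J
Step 6 (down 0): focus=O path=0/0/0 depth=3 children=[] left=[] right=[] parent=M
Step 7 (up): focus=M path=0/0 depth=2 children=['O'] left=[] right=[] parent=J

Answer: M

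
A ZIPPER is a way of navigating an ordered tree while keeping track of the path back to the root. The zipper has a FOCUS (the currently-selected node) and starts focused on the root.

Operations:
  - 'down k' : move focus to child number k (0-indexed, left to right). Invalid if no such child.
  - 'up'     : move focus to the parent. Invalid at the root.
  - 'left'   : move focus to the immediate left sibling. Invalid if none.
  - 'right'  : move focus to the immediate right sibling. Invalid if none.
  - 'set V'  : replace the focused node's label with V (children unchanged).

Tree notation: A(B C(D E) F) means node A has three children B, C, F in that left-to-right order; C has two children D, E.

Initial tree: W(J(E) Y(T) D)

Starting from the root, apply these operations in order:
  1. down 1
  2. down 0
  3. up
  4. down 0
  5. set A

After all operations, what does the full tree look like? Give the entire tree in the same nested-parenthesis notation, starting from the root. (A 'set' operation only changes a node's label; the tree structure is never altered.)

Answer: W(J(E) Y(A) D)

Derivation:
Step 1 (down 1): focus=Y path=1 depth=1 children=['T'] left=['J'] right=['D'] parent=W
Step 2 (down 0): focus=T path=1/0 depth=2 children=[] left=[] right=[] parent=Y
Step 3 (up): focus=Y path=1 depth=1 children=['T'] left=['J'] right=['D'] parent=W
Step 4 (down 0): focus=T path=1/0 depth=2 children=[] left=[] right=[] parent=Y
Step 5 (set A): focus=A path=1/0 depth=2 children=[] left=[] right=[] parent=Y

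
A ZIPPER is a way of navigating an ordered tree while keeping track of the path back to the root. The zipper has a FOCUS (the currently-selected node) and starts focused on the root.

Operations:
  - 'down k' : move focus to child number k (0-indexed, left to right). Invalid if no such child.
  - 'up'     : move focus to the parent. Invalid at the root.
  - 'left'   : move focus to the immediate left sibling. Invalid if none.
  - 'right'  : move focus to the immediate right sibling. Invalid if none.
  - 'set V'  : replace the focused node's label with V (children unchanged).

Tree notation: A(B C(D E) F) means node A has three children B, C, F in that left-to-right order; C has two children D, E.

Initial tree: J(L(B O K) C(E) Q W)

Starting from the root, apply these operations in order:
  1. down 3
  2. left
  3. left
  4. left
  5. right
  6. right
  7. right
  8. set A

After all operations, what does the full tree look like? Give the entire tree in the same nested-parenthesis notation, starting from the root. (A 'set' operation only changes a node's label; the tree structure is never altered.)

Answer: J(L(B O K) C(E) Q A)

Derivation:
Step 1 (down 3): focus=W path=3 depth=1 children=[] left=['L', 'C', 'Q'] right=[] parent=J
Step 2 (left): focus=Q path=2 depth=1 children=[] left=['L', 'C'] right=['W'] parent=J
Step 3 (left): focus=C path=1 depth=1 children=['E'] left=['L'] right=['Q', 'W'] parent=J
Step 4 (left): focus=L path=0 depth=1 children=['B', 'O', 'K'] left=[] right=['C', 'Q', 'W'] parent=J
Step 5 (right): focus=C path=1 depth=1 children=['E'] left=['L'] right=['Q', 'W'] parent=J
Step 6 (right): focus=Q path=2 depth=1 children=[] left=['L', 'C'] right=['W'] parent=J
Step 7 (right): focus=W path=3 depth=1 children=[] left=['L', 'C', 'Q'] right=[] parent=J
Step 8 (set A): focus=A path=3 depth=1 children=[] left=['L', 'C', 'Q'] right=[] parent=J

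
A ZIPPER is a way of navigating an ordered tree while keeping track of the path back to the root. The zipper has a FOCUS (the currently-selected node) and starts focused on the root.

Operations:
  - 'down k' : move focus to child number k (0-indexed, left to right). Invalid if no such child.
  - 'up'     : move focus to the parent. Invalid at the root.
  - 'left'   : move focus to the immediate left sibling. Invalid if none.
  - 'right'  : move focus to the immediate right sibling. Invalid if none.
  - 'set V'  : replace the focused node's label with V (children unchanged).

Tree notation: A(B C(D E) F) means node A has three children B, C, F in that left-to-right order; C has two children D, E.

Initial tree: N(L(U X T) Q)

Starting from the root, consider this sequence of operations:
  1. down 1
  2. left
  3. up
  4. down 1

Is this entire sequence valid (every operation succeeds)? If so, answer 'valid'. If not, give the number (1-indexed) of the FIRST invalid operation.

Answer: valid

Derivation:
Step 1 (down 1): focus=Q path=1 depth=1 children=[] left=['L'] right=[] parent=N
Step 2 (left): focus=L path=0 depth=1 children=['U', 'X', 'T'] left=[] right=['Q'] parent=N
Step 3 (up): focus=N path=root depth=0 children=['L', 'Q'] (at root)
Step 4 (down 1): focus=Q path=1 depth=1 children=[] left=['L'] right=[] parent=N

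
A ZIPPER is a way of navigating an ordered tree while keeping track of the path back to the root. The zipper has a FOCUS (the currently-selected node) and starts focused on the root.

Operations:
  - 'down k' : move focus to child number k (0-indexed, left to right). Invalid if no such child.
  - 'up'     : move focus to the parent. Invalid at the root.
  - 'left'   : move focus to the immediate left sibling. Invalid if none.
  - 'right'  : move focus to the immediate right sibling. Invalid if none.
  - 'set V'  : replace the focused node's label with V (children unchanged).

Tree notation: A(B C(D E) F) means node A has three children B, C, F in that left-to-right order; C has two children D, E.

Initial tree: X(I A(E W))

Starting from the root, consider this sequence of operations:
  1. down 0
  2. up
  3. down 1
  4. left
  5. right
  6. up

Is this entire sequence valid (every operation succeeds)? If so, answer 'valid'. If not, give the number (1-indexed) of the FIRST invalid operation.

Answer: valid

Derivation:
Step 1 (down 0): focus=I path=0 depth=1 children=[] left=[] right=['A'] parent=X
Step 2 (up): focus=X path=root depth=0 children=['I', 'A'] (at root)
Step 3 (down 1): focus=A path=1 depth=1 children=['E', 'W'] left=['I'] right=[] parent=X
Step 4 (left): focus=I path=0 depth=1 children=[] left=[] right=['A'] parent=X
Step 5 (right): focus=A path=1 depth=1 children=['E', 'W'] left=['I'] right=[] parent=X
Step 6 (up): focus=X path=root depth=0 children=['I', 'A'] (at root)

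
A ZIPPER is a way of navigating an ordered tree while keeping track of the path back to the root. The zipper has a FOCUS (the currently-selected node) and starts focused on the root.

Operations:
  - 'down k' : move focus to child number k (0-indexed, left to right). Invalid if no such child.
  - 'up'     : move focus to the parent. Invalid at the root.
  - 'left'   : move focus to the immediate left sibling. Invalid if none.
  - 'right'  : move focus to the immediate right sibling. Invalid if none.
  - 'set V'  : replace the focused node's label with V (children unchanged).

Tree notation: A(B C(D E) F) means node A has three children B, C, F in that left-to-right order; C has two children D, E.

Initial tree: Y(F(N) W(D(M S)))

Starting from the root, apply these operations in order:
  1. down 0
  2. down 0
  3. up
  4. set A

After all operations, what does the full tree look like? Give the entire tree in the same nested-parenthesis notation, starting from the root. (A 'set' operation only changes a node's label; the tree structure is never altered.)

Step 1 (down 0): focus=F path=0 depth=1 children=['N'] left=[] right=['W'] parent=Y
Step 2 (down 0): focus=N path=0/0 depth=2 children=[] left=[] right=[] parent=F
Step 3 (up): focus=F path=0 depth=1 children=['N'] left=[] right=['W'] parent=Y
Step 4 (set A): focus=A path=0 depth=1 children=['N'] left=[] right=['W'] parent=Y

Answer: Y(A(N) W(D(M S)))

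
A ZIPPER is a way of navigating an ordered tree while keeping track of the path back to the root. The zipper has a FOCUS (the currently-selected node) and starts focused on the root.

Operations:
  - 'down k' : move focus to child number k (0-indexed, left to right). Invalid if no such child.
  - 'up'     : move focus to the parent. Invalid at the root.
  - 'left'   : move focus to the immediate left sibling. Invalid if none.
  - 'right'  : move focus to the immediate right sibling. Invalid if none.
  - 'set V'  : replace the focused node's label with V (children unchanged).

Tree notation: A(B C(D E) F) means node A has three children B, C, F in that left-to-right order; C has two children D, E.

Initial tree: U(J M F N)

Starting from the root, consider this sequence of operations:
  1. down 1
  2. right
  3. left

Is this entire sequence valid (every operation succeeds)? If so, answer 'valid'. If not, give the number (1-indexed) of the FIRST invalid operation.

Step 1 (down 1): focus=M path=1 depth=1 children=[] left=['J'] right=['F', 'N'] parent=U
Step 2 (right): focus=F path=2 depth=1 children=[] left=['J', 'M'] right=['N'] parent=U
Step 3 (left): focus=M path=1 depth=1 children=[] left=['J'] right=['F', 'N'] parent=U

Answer: valid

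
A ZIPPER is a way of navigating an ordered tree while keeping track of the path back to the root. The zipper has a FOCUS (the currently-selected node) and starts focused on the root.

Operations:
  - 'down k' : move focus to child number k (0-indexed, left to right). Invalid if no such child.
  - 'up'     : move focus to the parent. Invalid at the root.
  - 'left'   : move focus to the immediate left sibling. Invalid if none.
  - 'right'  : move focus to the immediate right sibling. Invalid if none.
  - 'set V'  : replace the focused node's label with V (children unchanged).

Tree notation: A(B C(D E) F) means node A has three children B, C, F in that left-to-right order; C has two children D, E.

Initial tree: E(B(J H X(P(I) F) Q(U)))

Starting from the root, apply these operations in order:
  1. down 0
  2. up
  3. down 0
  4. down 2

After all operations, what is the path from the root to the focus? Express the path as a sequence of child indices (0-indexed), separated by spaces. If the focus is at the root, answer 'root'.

Answer: 0 2

Derivation:
Step 1 (down 0): focus=B path=0 depth=1 children=['J', 'H', 'X', 'Q'] left=[] right=[] parent=E
Step 2 (up): focus=E path=root depth=0 children=['B'] (at root)
Step 3 (down 0): focus=B path=0 depth=1 children=['J', 'H', 'X', 'Q'] left=[] right=[] parent=E
Step 4 (down 2): focus=X path=0/2 depth=2 children=['P', 'F'] left=['J', 'H'] right=['Q'] parent=B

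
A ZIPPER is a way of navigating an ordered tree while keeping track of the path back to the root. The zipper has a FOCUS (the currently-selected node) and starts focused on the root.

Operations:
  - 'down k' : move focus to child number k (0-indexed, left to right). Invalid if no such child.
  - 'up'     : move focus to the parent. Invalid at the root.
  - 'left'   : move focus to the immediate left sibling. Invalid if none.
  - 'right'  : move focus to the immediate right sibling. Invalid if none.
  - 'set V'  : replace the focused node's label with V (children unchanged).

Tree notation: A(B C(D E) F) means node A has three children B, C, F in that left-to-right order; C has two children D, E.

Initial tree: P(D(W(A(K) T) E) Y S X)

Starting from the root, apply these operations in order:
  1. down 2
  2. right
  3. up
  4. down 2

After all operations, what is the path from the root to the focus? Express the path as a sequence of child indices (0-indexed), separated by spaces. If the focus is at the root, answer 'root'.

Answer: 2

Derivation:
Step 1 (down 2): focus=S path=2 depth=1 children=[] left=['D', 'Y'] right=['X'] parent=P
Step 2 (right): focus=X path=3 depth=1 children=[] left=['D', 'Y', 'S'] right=[] parent=P
Step 3 (up): focus=P path=root depth=0 children=['D', 'Y', 'S', 'X'] (at root)
Step 4 (down 2): focus=S path=2 depth=1 children=[] left=['D', 'Y'] right=['X'] parent=P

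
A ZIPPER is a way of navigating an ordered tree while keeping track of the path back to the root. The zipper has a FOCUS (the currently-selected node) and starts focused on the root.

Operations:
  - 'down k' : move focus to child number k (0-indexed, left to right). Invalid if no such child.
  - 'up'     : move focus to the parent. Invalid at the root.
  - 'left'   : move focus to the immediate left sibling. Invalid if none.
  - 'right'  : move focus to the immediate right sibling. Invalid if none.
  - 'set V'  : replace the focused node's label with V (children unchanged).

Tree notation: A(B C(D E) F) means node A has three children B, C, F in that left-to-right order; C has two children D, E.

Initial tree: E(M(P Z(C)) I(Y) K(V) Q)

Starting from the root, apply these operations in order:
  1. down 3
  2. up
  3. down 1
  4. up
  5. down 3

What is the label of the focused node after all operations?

Answer: Q

Derivation:
Step 1 (down 3): focus=Q path=3 depth=1 children=[] left=['M', 'I', 'K'] right=[] parent=E
Step 2 (up): focus=E path=root depth=0 children=['M', 'I', 'K', 'Q'] (at root)
Step 3 (down 1): focus=I path=1 depth=1 children=['Y'] left=['M'] right=['K', 'Q'] parent=E
Step 4 (up): focus=E path=root depth=0 children=['M', 'I', 'K', 'Q'] (at root)
Step 5 (down 3): focus=Q path=3 depth=1 children=[] left=['M', 'I', 'K'] right=[] parent=E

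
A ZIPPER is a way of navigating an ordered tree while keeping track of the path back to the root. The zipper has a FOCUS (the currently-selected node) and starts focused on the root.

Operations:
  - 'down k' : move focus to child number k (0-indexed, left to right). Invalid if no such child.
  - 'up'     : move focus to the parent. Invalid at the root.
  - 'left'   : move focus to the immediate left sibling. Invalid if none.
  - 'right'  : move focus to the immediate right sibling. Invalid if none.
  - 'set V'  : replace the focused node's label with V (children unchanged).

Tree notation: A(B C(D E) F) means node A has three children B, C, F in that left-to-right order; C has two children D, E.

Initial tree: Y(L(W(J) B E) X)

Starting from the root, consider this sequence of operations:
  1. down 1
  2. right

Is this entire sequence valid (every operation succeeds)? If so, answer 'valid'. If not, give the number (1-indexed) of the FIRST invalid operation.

Step 1 (down 1): focus=X path=1 depth=1 children=[] left=['L'] right=[] parent=Y
Step 2 (right): INVALID

Answer: 2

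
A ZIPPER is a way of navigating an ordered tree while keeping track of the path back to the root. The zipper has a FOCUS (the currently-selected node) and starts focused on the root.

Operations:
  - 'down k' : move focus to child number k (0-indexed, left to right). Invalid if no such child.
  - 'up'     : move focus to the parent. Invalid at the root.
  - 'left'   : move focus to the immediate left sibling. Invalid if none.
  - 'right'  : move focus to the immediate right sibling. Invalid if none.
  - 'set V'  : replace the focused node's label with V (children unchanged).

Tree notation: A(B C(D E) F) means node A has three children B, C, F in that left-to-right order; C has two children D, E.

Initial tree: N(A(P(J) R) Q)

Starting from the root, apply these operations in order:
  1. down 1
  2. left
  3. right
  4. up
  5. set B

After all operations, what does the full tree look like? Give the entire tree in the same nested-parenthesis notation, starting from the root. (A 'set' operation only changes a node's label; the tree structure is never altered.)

Answer: B(A(P(J) R) Q)

Derivation:
Step 1 (down 1): focus=Q path=1 depth=1 children=[] left=['A'] right=[] parent=N
Step 2 (left): focus=A path=0 depth=1 children=['P', 'R'] left=[] right=['Q'] parent=N
Step 3 (right): focus=Q path=1 depth=1 children=[] left=['A'] right=[] parent=N
Step 4 (up): focus=N path=root depth=0 children=['A', 'Q'] (at root)
Step 5 (set B): focus=B path=root depth=0 children=['A', 'Q'] (at root)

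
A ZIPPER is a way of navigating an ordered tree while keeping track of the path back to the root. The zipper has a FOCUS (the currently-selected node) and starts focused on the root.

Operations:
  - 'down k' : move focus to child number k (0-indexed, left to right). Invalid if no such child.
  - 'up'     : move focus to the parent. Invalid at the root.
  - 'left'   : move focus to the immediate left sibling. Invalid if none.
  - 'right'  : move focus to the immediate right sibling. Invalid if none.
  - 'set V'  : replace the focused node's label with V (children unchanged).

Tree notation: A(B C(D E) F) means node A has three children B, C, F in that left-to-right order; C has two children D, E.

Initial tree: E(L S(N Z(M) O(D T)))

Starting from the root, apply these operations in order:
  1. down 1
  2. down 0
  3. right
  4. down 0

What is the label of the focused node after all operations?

Answer: M

Derivation:
Step 1 (down 1): focus=S path=1 depth=1 children=['N', 'Z', 'O'] left=['L'] right=[] parent=E
Step 2 (down 0): focus=N path=1/0 depth=2 children=[] left=[] right=['Z', 'O'] parent=S
Step 3 (right): focus=Z path=1/1 depth=2 children=['M'] left=['N'] right=['O'] parent=S
Step 4 (down 0): focus=M path=1/1/0 depth=3 children=[] left=[] right=[] parent=Z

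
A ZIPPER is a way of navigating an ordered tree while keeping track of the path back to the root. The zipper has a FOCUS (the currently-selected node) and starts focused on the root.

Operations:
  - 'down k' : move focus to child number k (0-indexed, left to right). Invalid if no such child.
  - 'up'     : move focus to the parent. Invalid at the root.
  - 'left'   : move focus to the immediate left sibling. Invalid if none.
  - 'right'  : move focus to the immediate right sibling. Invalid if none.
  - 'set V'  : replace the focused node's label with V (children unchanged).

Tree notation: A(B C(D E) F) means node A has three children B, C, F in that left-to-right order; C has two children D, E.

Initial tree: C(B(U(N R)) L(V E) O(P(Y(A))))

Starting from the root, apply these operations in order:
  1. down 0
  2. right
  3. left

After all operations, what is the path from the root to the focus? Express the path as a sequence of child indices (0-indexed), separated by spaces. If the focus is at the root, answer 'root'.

Answer: 0

Derivation:
Step 1 (down 0): focus=B path=0 depth=1 children=['U'] left=[] right=['L', 'O'] parent=C
Step 2 (right): focus=L path=1 depth=1 children=['V', 'E'] left=['B'] right=['O'] parent=C
Step 3 (left): focus=B path=0 depth=1 children=['U'] left=[] right=['L', 'O'] parent=C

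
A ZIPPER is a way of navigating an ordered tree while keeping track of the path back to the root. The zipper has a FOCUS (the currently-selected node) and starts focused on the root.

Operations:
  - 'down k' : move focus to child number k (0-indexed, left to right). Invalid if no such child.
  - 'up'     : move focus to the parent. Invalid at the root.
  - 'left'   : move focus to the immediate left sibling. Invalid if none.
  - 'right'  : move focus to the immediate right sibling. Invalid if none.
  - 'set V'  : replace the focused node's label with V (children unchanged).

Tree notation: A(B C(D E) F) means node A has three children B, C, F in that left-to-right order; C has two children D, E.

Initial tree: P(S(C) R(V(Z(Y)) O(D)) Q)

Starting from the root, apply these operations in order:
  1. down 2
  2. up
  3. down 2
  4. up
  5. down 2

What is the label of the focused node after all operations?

Answer: Q

Derivation:
Step 1 (down 2): focus=Q path=2 depth=1 children=[] left=['S', 'R'] right=[] parent=P
Step 2 (up): focus=P path=root depth=0 children=['S', 'R', 'Q'] (at root)
Step 3 (down 2): focus=Q path=2 depth=1 children=[] left=['S', 'R'] right=[] parent=P
Step 4 (up): focus=P path=root depth=0 children=['S', 'R', 'Q'] (at root)
Step 5 (down 2): focus=Q path=2 depth=1 children=[] left=['S', 'R'] right=[] parent=P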